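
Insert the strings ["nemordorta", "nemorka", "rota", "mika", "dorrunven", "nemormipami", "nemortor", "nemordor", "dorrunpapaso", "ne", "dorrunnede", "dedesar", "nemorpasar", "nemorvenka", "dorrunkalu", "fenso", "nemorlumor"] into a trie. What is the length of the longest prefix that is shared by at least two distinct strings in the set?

8

Equivalently: take the maximum, over all pairs, of their longest common prefix length.
"nemordor" and "nemordorta" agree on "nemordor" (8 characters) before diverging; nothing deeper is shared.
Longest shared-prefix length: 8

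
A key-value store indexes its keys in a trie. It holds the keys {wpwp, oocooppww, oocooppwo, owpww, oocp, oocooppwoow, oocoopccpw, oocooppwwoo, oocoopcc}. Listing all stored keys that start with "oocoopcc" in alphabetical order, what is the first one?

Filter for "oocoopcc…" and sort: "oocoopcc", "oocoopccpw"
The 1st is oocoopcc.

oocoopcc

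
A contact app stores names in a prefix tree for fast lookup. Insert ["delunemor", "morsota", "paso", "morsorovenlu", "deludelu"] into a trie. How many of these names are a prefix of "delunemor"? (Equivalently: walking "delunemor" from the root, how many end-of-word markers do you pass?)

Walk "delunemor" from the root; an end-of-word marker is hit whenever a stored word is a prefix of "delunemor".
Prefixes of the query that are stored words: "delunemor"
Count: 1

1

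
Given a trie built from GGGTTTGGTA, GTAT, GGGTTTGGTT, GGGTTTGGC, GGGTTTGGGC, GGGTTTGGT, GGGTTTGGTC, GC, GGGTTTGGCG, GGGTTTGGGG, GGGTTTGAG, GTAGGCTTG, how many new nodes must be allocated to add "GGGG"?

1

"GGG" is already a path in the trie; the remaining "G" must be added.
New nodes needed: |"GGGG"| − 3 = 4 − 3 = 1.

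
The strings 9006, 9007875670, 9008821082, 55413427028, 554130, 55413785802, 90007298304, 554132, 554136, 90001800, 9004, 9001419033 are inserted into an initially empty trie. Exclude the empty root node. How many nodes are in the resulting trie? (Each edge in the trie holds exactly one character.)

For each word, the new-node count is its length minus the longest prefix already in the trie:
  "9006" → 4 new (9, 0, 0, 6)
  "9007875670" → prefix "900" already present; 7 new (7, 8, 7, 5, 6, 7, 0)
  "9008821082" → prefix "900" already present; 7 new (8, 8, 2, 1, 0, 8, 2)
  "55413427028" → 11 new (5, 5, 4, 1, 3, 4, 2, 7, 0, 2, 8)
  "554130" → prefix "55413" already present; 1 new (0)
  "55413785802" → prefix "55413" already present; 6 new (7, 8, 5, 8, 0, 2)
  "90007298304" → prefix "900" already present; 8 new (0, 7, 2, 9, 8, 3, 0, 4)
  "554132" → prefix "55413" already present; 1 new (2)
  "554136" → prefix "55413" already present; 1 new (6)
  "90001800" → prefix "9000" already present; 4 new (1, 8, 0, 0)
  "9004" → prefix "900" already present; 1 new (4)
  "9001419033" → prefix "900" already present; 7 new (1, 4, 1, 9, 0, 3, 3)
Total nodes = 4 + 7 + 7 + 11 + 1 + 6 + 8 + 1 + 1 + 4 + 1 + 7 = 58

58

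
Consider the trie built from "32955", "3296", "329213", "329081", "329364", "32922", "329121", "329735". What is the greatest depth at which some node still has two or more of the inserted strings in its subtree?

Equivalently: take the maximum, over all pairs, of their longest common prefix length.
"329213" and "32922" agree on "3292" (4 characters) before diverging; nothing deeper is shared.
Longest shared-prefix length: 4

4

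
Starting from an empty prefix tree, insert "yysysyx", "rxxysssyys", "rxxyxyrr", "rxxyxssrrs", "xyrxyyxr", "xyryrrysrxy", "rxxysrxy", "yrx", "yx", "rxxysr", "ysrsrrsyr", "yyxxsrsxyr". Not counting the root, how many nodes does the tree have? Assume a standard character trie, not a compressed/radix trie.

For each word, the new-node count is its length minus the longest prefix already in the trie:
  "yysysyx" → 7 new (y, y, s, y, s, y, x)
  "rxxysssyys" → 10 new (r, x, x, y, s, s, s, y, y, s)
  "rxxyxyrr" → prefix "rxxy" already present; 4 new (x, y, r, r)
  "rxxyxssrrs" → prefix "rxxyx" already present; 5 new (s, s, r, r, s)
  "xyrxyyxr" → 8 new (x, y, r, x, y, y, x, r)
  "xyryrrysrxy" → prefix "xyr" already present; 8 new (y, r, r, y, s, r, x, y)
  "rxxysrxy" → prefix "rxxys" already present; 3 new (r, x, y)
  "yrx" → prefix "y" already present; 2 new (r, x)
  "yx" → prefix "y" already present; 1 new (x)
  "rxxysr" → prefix "rxxysr" already present; 0 new (none)
  "ysrsrrsyr" → prefix "y" already present; 8 new (s, r, s, r, r, s, y, r)
  "yyxxsrsxyr" → prefix "yy" already present; 8 new (x, x, s, r, s, x, y, r)
Total nodes = 7 + 10 + 4 + 5 + 8 + 8 + 3 + 2 + 1 + 0 + 8 + 8 = 64

64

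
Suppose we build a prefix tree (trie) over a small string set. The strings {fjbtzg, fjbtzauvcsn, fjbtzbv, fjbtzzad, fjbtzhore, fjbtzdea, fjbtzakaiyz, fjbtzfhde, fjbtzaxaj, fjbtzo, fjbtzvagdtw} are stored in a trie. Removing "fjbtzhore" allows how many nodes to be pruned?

A node on "fjbtzhore"'s path can go only if nothing else ends at it or branches off below it.
The suffix "hore" (4 nodes) is used only by "fjbtzhore"; the node for "fjbtz" still has the child "g", so pruning stops there.
Nodes removed: 4

4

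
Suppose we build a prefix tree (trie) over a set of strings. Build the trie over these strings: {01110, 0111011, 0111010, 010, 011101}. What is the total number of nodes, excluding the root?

Trie structure (* marks end of a word):
(root)
└─ 0
   └─ 1
      ├─ 0 *
      └─ 1
         └─ 1
            └─ 0 *
               └─ 1 *
                  ├─ 0 *
                  └─ 1 *
Counting every labelled node above: 9.

9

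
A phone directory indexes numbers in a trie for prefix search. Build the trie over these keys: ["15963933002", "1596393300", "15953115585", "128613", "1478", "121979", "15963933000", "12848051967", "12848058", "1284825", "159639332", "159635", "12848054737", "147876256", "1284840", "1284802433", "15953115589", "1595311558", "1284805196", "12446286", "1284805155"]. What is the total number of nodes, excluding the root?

69

Trace insertions, counting only characters that open a new branch:
  "15963933002" → 11 new (1, 5, 9, 6, 3, 9, 3, 3, 0, 0, 2)
  "1596393300" → prefix "1596393300" already present; 0 new (none)
  "15953115585" → prefix "159" already present; 8 new (5, 3, 1, 1, 5, 5, 8, 5)
  "128613" → prefix "1" already present; 5 new (2, 8, 6, 1, 3)
  "1478" → prefix "1" already present; 3 new (4, 7, 8)
  "121979" → prefix "12" already present; 4 new (1, 9, 7, 9)
  "15963933000" → prefix "1596393300" already present; 1 new (0)
  "12848051967" → prefix "128" already present; 8 new (4, 8, 0, 5, 1, 9, 6, 7)
  "12848058" → prefix "1284805" already present; 1 new (8)
  "1284825" → prefix "12848" already present; 2 new (2, 5)
  "159639332" → prefix "15963933" already present; 1 new (2)
  "159635" → prefix "15963" already present; 1 new (5)
  "12848054737" → prefix "1284805" already present; 4 new (4, 7, 3, 7)
  "147876256" → prefix "1478" already present; 5 new (7, 6, 2, 5, 6)
  "1284840" → prefix "12848" already present; 2 new (4, 0)
  "1284802433" → prefix "128480" already present; 4 new (2, 4, 3, 3)
  "15953115589" → prefix "1595311558" already present; 1 new (9)
  "1595311558" → prefix "1595311558" already present; 0 new (none)
  "1284805196" → prefix "1284805196" already present; 0 new (none)
  "12446286" → prefix "12" already present; 6 new (4, 4, 6, 2, 8, 6)
  "1284805155" → prefix "12848051" already present; 2 new (5, 5)
Total nodes = 11 + 0 + 8 + 5 + 3 + 4 + 1 + 8 + 1 + 2 + 1 + 1 + 4 + 5 + 2 + 4 + 1 + 0 + 0 + 6 + 2 = 69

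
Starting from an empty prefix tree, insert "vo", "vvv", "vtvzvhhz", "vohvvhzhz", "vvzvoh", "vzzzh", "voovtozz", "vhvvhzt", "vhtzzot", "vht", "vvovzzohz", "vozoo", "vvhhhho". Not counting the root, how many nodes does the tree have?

58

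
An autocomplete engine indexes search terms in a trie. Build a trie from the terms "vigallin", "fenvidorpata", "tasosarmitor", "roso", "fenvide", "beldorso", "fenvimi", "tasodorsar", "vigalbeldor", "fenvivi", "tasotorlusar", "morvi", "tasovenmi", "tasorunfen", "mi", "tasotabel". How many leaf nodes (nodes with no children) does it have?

A leaf is a node with no children — equivalently, the end of a word that is not a proper prefix of any other stored word.
Those words: "beldorso", "fenvide", "fenvidorpata", "fenvimi", "fenvivi", "mi", "morvi", "roso", "tasodorsar", "tasorunfen", "tasosarmitor", "tasotabel", "tasotorlusar", "tasovenmi", "vigalbeldor", "vigallin"
Leaf count: 16

16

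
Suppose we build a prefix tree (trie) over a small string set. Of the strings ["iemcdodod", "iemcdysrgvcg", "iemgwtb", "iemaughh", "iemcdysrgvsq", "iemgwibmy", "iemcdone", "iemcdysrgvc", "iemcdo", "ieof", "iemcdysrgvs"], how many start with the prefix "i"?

Walk to "i"; the words in its subtree are exactly those with that prefix.
Matches: "iemaughh", "iemcdo", "iemcdodod", "iemcdone", "iemcdysrgvc", "iemcdysrgvcg", "iemcdysrgvs", "iemcdysrgvsq", "iemgwibmy", "iemgwtb", "ieof"
Count: 11

11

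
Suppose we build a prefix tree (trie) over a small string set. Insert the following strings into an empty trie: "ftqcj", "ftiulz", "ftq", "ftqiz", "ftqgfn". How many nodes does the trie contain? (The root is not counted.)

14

Count nodes per top-level branch (shared prefixes stored once):
  'f'-branch (ftiulz, ftq, ftqcj, ftqgfn, ftqiz): 14 nodes
Sum: 14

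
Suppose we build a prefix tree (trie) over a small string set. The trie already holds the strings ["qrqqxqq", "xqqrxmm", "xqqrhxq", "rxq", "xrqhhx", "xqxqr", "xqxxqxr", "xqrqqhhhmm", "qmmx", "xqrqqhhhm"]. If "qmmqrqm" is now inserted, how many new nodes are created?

The longest prefix of "qmmqrqm" already in the trie is "qmm" (length 3).
So 7 − 3 = 4 new nodes.

4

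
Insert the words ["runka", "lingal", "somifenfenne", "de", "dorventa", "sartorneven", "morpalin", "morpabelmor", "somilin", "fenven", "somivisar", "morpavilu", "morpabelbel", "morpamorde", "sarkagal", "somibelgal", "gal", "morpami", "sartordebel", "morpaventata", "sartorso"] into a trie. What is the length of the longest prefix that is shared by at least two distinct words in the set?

Equivalently: take the maximum, over all pairs, of their longest common prefix length.
"morpabelbel" and "morpabelmor" agree on "morpabel" (8 characters) before diverging; nothing deeper is shared.
Longest shared-prefix length: 8

8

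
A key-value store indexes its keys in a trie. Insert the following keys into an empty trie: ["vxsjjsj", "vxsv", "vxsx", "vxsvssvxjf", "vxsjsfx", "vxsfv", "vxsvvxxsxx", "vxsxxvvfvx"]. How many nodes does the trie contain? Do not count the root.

32

Trie structure (* marks end of a word):
(root)
└─ v
   └─ x
      └─ s
         ├─ f
         │  └─ v *
         ├─ j
         │  ├─ j
         │  │  └─ s
         │  │     └─ j *
         │  └─ s
         │     └─ f
         │        └─ x *
         ├─ v *
         │  ├─ s
         │  │  └─ s
         │  │     └─ v
         │  │        └─ x
         │  │           └─ j
         │  │              └─ f *
         │  └─ v
         │     └─ x
         │        └─ x
         │           └─ s
         │              └─ x
         │                 └─ x *
         └─ x *
            └─ x
               └─ v
                  └─ v
                     └─ f
                        └─ v
                           └─ x *
Counting every labelled node above: 32.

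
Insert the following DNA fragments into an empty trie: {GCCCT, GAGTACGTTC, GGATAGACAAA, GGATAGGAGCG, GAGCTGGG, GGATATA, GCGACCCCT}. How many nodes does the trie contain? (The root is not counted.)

43

Trace insertions, counting only characters that open a new branch:
  "GCCCT" → 5 new (G, C, C, C, T)
  "GAGTACGTTC" → prefix "G" already present; 9 new (A, G, T, A, C, G, T, T, C)
  "GGATAGACAAA" → prefix "G" already present; 10 new (G, A, T, A, G, A, C, A, A, A)
  "GGATAGGAGCG" → prefix "GGATAG" already present; 5 new (G, A, G, C, G)
  "GAGCTGGG" → prefix "GAG" already present; 5 new (C, T, G, G, G)
  "GGATATA" → prefix "GGATA" already present; 2 new (T, A)
  "GCGACCCCT" → prefix "GC" already present; 7 new (G, A, C, C, C, C, T)
Total nodes = 5 + 9 + 10 + 5 + 5 + 2 + 7 = 43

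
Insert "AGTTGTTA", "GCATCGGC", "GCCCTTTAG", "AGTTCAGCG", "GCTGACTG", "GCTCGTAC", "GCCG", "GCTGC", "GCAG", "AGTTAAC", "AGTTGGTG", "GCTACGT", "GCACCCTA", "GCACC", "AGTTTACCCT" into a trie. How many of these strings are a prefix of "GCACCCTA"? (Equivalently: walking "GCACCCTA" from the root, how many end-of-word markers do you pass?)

2

Traverse "GCACCCTA" character by character; count nodes along the way that are marked as word ends.
Prefixes of the query that are stored words: "GCACC", "GCACCCTA"
Count: 2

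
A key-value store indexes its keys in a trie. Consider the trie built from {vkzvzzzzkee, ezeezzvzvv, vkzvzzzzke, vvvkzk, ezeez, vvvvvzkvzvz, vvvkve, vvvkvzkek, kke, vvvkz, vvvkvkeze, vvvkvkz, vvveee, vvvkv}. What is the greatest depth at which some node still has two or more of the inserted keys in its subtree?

10

Equivalently: take the maximum, over all pairs, of their longest common prefix length.
"vkzvzzzzke" and "vkzvzzzzkee" agree on "vkzvzzzzke" (10 characters) before diverging; nothing deeper is shared.
Longest shared-prefix length: 10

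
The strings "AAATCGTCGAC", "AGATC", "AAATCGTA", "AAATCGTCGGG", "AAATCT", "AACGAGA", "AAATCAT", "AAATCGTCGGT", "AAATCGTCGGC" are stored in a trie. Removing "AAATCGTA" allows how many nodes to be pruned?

1

Walk "AAATCGTA" from the leaf back toward the root, removing each node that no remaining word uses.
The suffix "A" (1 node) is used only by "AAATCGTA"; the node for "AAATCGT" still has the child "C", so pruning stops there.
Nodes removed: 1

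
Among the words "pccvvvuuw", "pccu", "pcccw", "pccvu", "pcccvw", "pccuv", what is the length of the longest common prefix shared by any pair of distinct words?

4

Equivalently: take the maximum, over all pairs, of their longest common prefix length.
e.g. "pcccvw" and "pcccw" share the prefix "pccc" of length 4; no pair shares a longer one.
Longest shared-prefix length: 4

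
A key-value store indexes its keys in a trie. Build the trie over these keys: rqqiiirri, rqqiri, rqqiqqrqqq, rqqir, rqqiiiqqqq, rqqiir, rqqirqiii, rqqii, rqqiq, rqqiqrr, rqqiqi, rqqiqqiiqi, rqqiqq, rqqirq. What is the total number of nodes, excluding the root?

33

Insert word by word; a character creates a node only if that edge doesn't already exist:
  "rqqiiirri" → 9 new (r, q, q, i, i, i, r, r, i)
  "rqqiri" → prefix "rqqi" already present; 2 new (r, i)
  "rqqiqqrqqq" → prefix "rqqi" already present; 6 new (q, q, r, q, q, q)
  "rqqir" → prefix "rqqir" already present; 0 new (none)
  "rqqiiiqqqq" → prefix "rqqiii" already present; 4 new (q, q, q, q)
  "rqqiir" → prefix "rqqii" already present; 1 new (r)
  "rqqirqiii" → prefix "rqqir" already present; 4 new (q, i, i, i)
  "rqqii" → prefix "rqqii" already present; 0 new (none)
  "rqqiq" → prefix "rqqiq" already present; 0 new (none)
  "rqqiqrr" → prefix "rqqiq" already present; 2 new (r, r)
  "rqqiqi" → prefix "rqqiq" already present; 1 new (i)
  "rqqiqqiiqi" → prefix "rqqiqq" already present; 4 new (i, i, q, i)
  "rqqiqq" → prefix "rqqiqq" already present; 0 new (none)
  "rqqirq" → prefix "rqqirq" already present; 0 new (none)
Total nodes = 9 + 2 + 6 + 0 + 4 + 1 + 4 + 0 + 0 + 2 + 1 + 4 + 0 + 0 = 33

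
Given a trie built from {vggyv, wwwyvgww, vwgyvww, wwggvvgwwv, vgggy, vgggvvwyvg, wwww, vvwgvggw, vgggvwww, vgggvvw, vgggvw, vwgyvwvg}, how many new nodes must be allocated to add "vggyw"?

1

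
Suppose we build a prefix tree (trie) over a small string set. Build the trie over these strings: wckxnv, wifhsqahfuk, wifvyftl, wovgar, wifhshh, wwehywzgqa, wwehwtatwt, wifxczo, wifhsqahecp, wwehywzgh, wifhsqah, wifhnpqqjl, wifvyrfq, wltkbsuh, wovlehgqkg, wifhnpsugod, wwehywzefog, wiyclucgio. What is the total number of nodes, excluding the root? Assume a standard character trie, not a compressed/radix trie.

91

Trace insertions, counting only characters that open a new branch:
  "wckxnv" → 6 new (w, c, k, x, n, v)
  "wifhsqahfuk" → prefix "w" already present; 10 new (i, f, h, s, q, a, h, f, u, k)
  "wifvyftl" → prefix "wif" already present; 5 new (v, y, f, t, l)
  "wovgar" → prefix "w" already present; 5 new (o, v, g, a, r)
  "wifhshh" → prefix "wifhs" already present; 2 new (h, h)
  "wwehywzgqa" → prefix "w" already present; 9 new (w, e, h, y, w, z, g, q, a)
  "wwehwtatwt" → prefix "wweh" already present; 6 new (w, t, a, t, w, t)
  "wifxczo" → prefix "wif" already present; 4 new (x, c, z, o)
  "wifhsqahecp" → prefix "wifhsqah" already present; 3 new (e, c, p)
  "wwehywzgh" → prefix "wwehywzg" already present; 1 new (h)
  "wifhsqah" → prefix "wifhsqah" already present; 0 new (none)
  "wifhnpqqjl" → prefix "wifh" already present; 6 new (n, p, q, q, j, l)
  "wifvyrfq" → prefix "wifvy" already present; 3 new (r, f, q)
  "wltkbsuh" → prefix "w" already present; 7 new (l, t, k, b, s, u, h)
  "wovlehgqkg" → prefix "wov" already present; 7 new (l, e, h, g, q, k, g)
  "wifhnpsugod" → prefix "wifhnp" already present; 5 new (s, u, g, o, d)
  "wwehywzefog" → prefix "wwehywz" already present; 4 new (e, f, o, g)
  "wiyclucgio" → prefix "wi" already present; 8 new (y, c, l, u, c, g, i, o)
Total nodes = 6 + 10 + 5 + 5 + 2 + 9 + 6 + 4 + 3 + 1 + 0 + 6 + 3 + 7 + 7 + 5 + 4 + 8 = 91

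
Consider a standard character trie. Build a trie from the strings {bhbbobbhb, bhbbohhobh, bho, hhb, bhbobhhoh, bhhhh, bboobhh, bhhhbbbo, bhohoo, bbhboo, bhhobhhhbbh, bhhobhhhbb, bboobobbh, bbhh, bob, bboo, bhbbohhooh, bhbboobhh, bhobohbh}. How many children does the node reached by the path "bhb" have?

2

Walk "bhb" from the root, arriving at one node.
Distinct next characters after "bhb": b, o.
That node has 2 child edges.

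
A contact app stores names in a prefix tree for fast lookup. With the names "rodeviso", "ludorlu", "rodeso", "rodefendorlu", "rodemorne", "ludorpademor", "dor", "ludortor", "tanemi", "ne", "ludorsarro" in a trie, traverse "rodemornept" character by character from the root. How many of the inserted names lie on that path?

1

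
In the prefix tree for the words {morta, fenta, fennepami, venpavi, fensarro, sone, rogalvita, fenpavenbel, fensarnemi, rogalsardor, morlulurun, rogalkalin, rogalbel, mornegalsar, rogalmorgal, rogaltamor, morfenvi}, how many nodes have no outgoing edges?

17

Leaves are exactly the stored words that no other stored word extends.
Those words: "fennepami", "fenpavenbel", "fensarnemi", "fensarro", "fenta", "morfenvi", "morlulurun", "mornegalsar", "morta", "rogalbel", "rogalkalin", "rogalmorgal", "rogalsardor", "rogaltamor", "rogalvita", "sone", "venpavi"
Leaf count: 17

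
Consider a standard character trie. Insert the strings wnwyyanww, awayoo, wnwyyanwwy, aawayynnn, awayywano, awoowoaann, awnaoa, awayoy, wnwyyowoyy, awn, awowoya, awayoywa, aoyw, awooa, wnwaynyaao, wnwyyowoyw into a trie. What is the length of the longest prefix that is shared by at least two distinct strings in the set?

9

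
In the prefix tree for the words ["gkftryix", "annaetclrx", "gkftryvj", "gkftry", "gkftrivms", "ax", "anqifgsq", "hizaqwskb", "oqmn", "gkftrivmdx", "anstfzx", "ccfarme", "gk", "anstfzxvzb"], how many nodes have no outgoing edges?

A leaf is a node with no children — equivalently, the end of a word that is not a proper prefix of any other stored word.
Those words: "annaetclrx", "anqifgsq", "anstfzxvzb", "ax", "ccfarme", "gkftrivmdx", "gkftrivms", "gkftryix", "gkftryvj", "hizaqwskb", "oqmn"
Leaf count: 11

11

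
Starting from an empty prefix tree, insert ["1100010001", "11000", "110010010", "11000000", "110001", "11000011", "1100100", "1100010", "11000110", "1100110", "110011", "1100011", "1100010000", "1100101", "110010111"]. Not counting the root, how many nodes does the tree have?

Count nodes per top-level branch (shared prefixes stored once):
  '1'-branch (11000, 11000000, 11000011, 110001, 1100010, 1100010000, 1100010001, 1100011, 11000110, 1100100, 110010010, 1100101, 110010111, 110011, 1100110): 28 nodes
Sum: 28

28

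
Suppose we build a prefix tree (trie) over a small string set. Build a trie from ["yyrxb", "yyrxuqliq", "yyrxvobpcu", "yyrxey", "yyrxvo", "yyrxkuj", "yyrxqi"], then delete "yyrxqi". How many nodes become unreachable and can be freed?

After clearing the end-marker at "yyrxqi", prune upward until reaching a node still needed by another word.
The suffix "qi" (2 nodes) is used only by "yyrxqi"; the node for "yyrx" still has the child "b", so pruning stops there.
Nodes removed: 2

2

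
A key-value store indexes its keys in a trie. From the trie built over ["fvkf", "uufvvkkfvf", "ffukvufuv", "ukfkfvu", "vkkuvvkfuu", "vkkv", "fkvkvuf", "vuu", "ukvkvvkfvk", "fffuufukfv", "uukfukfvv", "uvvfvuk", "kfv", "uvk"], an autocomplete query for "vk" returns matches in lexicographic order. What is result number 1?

vkkuvvkfuu

Words with prefix "vk", in lexicographic order: "vkkuvvkfuu", "vkkv"
Position 1: vkkuvvkfuu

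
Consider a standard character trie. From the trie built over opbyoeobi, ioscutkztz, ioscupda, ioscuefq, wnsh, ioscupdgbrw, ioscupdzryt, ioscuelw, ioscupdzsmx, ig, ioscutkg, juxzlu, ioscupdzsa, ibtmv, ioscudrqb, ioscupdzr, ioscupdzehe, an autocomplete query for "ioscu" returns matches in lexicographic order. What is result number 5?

ioscupdgbrw

Filter for "ioscu…" and sort: "ioscudrqb", "ioscuefq", "ioscuelw", "ioscupda", "ioscupdgbrw", "ioscupdzehe", "ioscupdzr", "ioscupdzryt", "ioscupdzsa", "ioscupdzsmx", "ioscutkg", "ioscutkztz"
Position 5: ioscupdgbrw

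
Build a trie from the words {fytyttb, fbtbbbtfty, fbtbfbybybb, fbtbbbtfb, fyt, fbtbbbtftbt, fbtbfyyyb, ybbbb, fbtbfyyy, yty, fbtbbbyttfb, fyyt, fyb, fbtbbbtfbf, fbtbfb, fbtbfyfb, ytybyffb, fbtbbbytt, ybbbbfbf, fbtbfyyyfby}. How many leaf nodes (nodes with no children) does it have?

13

A leaf is a node with no children — equivalently, the end of a word that is not a proper prefix of any other stored word.
Those words: "fbtbbbtfbf", "fbtbbbtftbt", "fbtbbbtfty", "fbtbbbyttfb", "fbtbfbybybb", "fbtbfyfb", "fbtbfyyyb", "fbtbfyyyfby", "fyb", "fytyttb", "fyyt", "ybbbbfbf", "ytybyffb"
Leaf count: 13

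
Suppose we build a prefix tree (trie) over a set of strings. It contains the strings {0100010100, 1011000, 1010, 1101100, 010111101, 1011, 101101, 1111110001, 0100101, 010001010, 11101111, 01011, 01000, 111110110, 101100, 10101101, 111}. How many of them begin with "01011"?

Walk to "01011"; the words in its subtree are exactly those with that prefix.
Matches: "01011", "010111101"
Count: 2

2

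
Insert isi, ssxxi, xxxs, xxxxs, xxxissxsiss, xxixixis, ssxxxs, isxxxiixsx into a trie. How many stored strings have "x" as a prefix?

4

Filter for entries beginning with "x":
Words under "x": xxixixis, xxxissxsiss, xxxs, xxxxs
Count: 4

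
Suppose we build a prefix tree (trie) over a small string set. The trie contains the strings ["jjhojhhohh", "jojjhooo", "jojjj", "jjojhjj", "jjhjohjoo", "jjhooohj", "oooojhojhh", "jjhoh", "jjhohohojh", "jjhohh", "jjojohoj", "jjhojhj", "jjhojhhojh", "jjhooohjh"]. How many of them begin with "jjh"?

Filter for entries beginning with "jjh":
Matches: "jjhjohjoo", "jjhoh", "jjhohh", "jjhohohojh", "jjhojhhohh", "jjhojhhojh", "jjhojhj", "jjhooohj", "jjhooohjh"
Count: 9

9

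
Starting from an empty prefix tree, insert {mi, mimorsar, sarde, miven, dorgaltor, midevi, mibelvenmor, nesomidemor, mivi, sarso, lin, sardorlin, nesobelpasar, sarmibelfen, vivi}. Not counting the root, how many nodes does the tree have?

80

Trace insertions, counting only characters that open a new branch:
  "mi" → 2 new (m, i)
  "mimorsar" → prefix "mi" already present; 6 new (m, o, r, s, a, r)
  "sarde" → 5 new (s, a, r, d, e)
  "miven" → prefix "mi" already present; 3 new (v, e, n)
  "dorgaltor" → 9 new (d, o, r, g, a, l, t, o, r)
  "midevi" → prefix "mi" already present; 4 new (d, e, v, i)
  "mibelvenmor" → prefix "mi" already present; 9 new (b, e, l, v, e, n, m, o, r)
  "nesomidemor" → 11 new (n, e, s, o, m, i, d, e, m, o, r)
  "mivi" → prefix "miv" already present; 1 new (i)
  "sarso" → prefix "sar" already present; 2 new (s, o)
  "lin" → 3 new (l, i, n)
  "sardorlin" → prefix "sard" already present; 5 new (o, r, l, i, n)
  "nesobelpasar" → prefix "neso" already present; 8 new (b, e, l, p, a, s, a, r)
  "sarmibelfen" → prefix "sar" already present; 8 new (m, i, b, e, l, f, e, n)
  "vivi" → 4 new (v, i, v, i)
Total nodes = 2 + 6 + 5 + 3 + 9 + 4 + 9 + 11 + 1 + 2 + 3 + 5 + 8 + 8 + 4 = 80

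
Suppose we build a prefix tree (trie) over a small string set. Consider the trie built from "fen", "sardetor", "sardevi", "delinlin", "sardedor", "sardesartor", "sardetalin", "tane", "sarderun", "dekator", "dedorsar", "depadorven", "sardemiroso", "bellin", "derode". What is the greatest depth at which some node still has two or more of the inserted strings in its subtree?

Equivalently: take the maximum, over all pairs, of their longest common prefix length.
e.g. "sardetalin" and "sardetor" share the prefix "sardet" of length 6; no pair shares a longer one.
Longest shared-prefix length: 6

6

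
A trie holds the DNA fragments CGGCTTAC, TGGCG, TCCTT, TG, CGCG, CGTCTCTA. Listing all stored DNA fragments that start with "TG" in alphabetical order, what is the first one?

TG

Words with prefix "TG", in lexicographic order: "TG", "TGGCG"
The 1st is TG.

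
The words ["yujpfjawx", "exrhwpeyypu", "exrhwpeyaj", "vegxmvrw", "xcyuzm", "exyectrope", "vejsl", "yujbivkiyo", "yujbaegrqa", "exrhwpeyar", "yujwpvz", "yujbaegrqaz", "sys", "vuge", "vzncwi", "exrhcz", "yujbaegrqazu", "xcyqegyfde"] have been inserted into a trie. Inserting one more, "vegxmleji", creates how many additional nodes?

4

Walking "vegxmleji" from the root, the first 5 characters ("vegxm") follow existing edges; "l" is the first miss.
New nodes needed: |"vegxmleji"| − 5 = 9 − 5 = 4.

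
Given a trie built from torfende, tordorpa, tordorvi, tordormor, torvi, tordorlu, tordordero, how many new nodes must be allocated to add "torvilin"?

3

The longest prefix of "torvilin" already in the trie is "torvi" (length 5).
So 8 − 5 = 3 new nodes.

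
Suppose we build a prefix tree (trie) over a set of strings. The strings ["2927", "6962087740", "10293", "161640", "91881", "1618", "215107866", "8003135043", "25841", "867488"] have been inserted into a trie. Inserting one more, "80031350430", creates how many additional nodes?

Walking "80031350430" from the root, the first 10 characters ("8003135043") follow existing edges; "0" is the first miss.
New nodes needed: |"80031350430"| − 10 = 11 − 10 = 1.

1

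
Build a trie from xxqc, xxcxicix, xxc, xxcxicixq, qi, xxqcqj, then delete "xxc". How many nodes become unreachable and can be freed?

After clearing the end-marker at "xxc", prune upward until reaching a node still needed by another word.
Every node on "xxc" is still needed (e.g. by "xxcxicix"), so nothing is freed.
Nodes removed: 0

0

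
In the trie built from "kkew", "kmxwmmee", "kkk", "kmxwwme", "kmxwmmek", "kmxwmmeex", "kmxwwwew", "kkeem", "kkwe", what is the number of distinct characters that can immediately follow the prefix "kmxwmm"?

The children of the "kmxwmm" node are the distinct next characters among strings starting with "kmxwmm".
Characters that immediately follow "kmxwmm" among the stored strings: {e}.
That node has 1 child edge.

1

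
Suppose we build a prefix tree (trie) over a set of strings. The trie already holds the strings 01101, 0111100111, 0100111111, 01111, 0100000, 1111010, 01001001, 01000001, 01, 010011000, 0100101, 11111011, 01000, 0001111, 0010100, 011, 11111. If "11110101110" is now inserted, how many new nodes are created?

The longest prefix of "11110101110" already in the trie is "1111010" (length 7).
So 11 − 7 = 4 new nodes.

4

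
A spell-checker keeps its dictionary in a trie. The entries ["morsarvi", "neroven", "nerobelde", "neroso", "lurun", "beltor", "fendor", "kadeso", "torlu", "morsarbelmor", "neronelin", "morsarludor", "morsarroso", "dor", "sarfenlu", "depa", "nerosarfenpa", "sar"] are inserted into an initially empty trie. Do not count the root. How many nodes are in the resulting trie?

Trace insertions, counting only characters that open a new branch:
  "morsarvi" → 8 new (m, o, r, s, a, r, v, i)
  "neroven" → 7 new (n, e, r, o, v, e, n)
  "nerobelde" → prefix "nero" already present; 5 new (b, e, l, d, e)
  "neroso" → prefix "nero" already present; 2 new (s, o)
  "lurun" → 5 new (l, u, r, u, n)
  "beltor" → 6 new (b, e, l, t, o, r)
  "fendor" → 6 new (f, e, n, d, o, r)
  "kadeso" → 6 new (k, a, d, e, s, o)
  "torlu" → 5 new (t, o, r, l, u)
  "morsarbelmor" → prefix "morsar" already present; 6 new (b, e, l, m, o, r)
  "neronelin" → prefix "nero" already present; 5 new (n, e, l, i, n)
  "morsarludor" → prefix "morsar" already present; 5 new (l, u, d, o, r)
  "morsarroso" → prefix "morsar" already present; 4 new (r, o, s, o)
  "dor" → 3 new (d, o, r)
  "sarfenlu" → 8 new (s, a, r, f, e, n, l, u)
  "depa" → prefix "d" already present; 3 new (e, p, a)
  "nerosarfenpa" → prefix "neros" already present; 7 new (a, r, f, e, n, p, a)
  "sar" → prefix "sar" already present; 0 new (none)
Total nodes = 8 + 7 + 5 + 2 + 5 + 6 + 6 + 6 + 5 + 6 + 5 + 5 + 4 + 3 + 8 + 3 + 7 + 0 = 91

91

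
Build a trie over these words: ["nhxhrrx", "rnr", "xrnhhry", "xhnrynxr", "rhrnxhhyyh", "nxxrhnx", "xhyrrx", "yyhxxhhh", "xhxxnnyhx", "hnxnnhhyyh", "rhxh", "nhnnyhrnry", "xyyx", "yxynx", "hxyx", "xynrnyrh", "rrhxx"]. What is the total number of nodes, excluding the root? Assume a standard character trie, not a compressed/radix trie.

Trace insertions, counting only characters that open a new branch:
  "nhxhrrx" → 7 new (n, h, x, h, r, r, x)
  "rnr" → 3 new (r, n, r)
  "xrnhhry" → 7 new (x, r, n, h, h, r, y)
  "xhnrynxr" → prefix "x" already present; 7 new (h, n, r, y, n, x, r)
  "rhrnxhhyyh" → prefix "r" already present; 9 new (h, r, n, x, h, h, y, y, h)
  "nxxrhnx" → prefix "n" already present; 6 new (x, x, r, h, n, x)
  "xhyrrx" → prefix "xh" already present; 4 new (y, r, r, x)
  "yyhxxhhh" → 8 new (y, y, h, x, x, h, h, h)
  "xhxxnnyhx" → prefix "xh" already present; 7 new (x, x, n, n, y, h, x)
  "hnxnnhhyyh" → 10 new (h, n, x, n, n, h, h, y, y, h)
  "rhxh" → prefix "rh" already present; 2 new (x, h)
  "nhnnyhrnry" → prefix "nh" already present; 8 new (n, n, y, h, r, n, r, y)
  "xyyx" → prefix "x" already present; 3 new (y, y, x)
  "yxynx" → prefix "y" already present; 4 new (x, y, n, x)
  "hxyx" → prefix "h" already present; 3 new (x, y, x)
  "xynrnyrh" → prefix "xy" already present; 6 new (n, r, n, y, r, h)
  "rrhxx" → prefix "r" already present; 4 new (r, h, x, x)
Total nodes = 7 + 3 + 7 + 7 + 9 + 6 + 4 + 8 + 7 + 10 + 2 + 8 + 3 + 4 + 3 + 6 + 4 = 98

98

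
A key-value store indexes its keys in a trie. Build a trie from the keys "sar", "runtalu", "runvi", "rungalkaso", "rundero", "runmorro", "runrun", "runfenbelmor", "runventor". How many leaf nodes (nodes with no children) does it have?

A leaf is a node with no children — equivalently, the end of a word that is not a proper prefix of any other stored word.
Those words: "rundero", "runfenbelmor", "rungalkaso", "runmorro", "runrun", "runtalu", "runventor", "runvi", "sar"
Leaf count: 9

9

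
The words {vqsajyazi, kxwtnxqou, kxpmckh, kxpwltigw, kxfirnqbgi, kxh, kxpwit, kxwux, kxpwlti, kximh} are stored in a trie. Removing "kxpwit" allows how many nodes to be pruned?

2

A node on "kxpwit"'s path can go only if nothing else ends at it or branches off below it.
The suffix "it" (2 nodes) is used only by "kxpwit"; the node for "kxpw" still has the child "l", so pruning stops there.
Nodes removed: 2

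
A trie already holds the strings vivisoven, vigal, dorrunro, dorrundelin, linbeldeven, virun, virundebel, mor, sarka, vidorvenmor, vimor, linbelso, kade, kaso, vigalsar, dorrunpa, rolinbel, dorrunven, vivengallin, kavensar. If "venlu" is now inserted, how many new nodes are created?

4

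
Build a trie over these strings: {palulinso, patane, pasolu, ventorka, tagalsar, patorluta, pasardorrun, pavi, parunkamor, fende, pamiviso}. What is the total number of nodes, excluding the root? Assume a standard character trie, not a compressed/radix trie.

Count nodes per top-level branch (shared prefixes stored once):
  'f'-branch (fende): 5 nodes
  'p'-branch (palulinso, pamiviso, parunkamor, pasardorrun, pasolu, patane, patorluta, pavi): 47 nodes
  't'-branch (tagalsar): 8 nodes
  'v'-branch (ventorka): 8 nodes
Sum: 68

68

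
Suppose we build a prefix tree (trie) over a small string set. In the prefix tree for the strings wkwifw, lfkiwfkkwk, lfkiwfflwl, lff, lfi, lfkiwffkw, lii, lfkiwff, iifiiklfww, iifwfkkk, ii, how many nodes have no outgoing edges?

Leaves are exactly the stored words that no other stored word extends.
Those words: "iifiiklfww", "iifwfkkk", "lff", "lfi", "lfkiwffkw", "lfkiwfflwl", "lfkiwfkkwk", "lii", "wkwifw"
Leaf count: 9

9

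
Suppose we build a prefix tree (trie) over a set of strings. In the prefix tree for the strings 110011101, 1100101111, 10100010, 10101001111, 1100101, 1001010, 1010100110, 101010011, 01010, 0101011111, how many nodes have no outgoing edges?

A leaf is a node with no children — equivalently, the end of a word that is not a proper prefix of any other stored word.
Those words: "0101011111", "1001010", "10100010", "1010100110", "10101001111", "1100101111", "110011101"
Leaf count: 7

7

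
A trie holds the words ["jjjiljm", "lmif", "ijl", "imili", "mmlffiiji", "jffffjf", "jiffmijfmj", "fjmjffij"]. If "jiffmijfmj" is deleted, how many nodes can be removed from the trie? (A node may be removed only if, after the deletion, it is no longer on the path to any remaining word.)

After clearing the end-marker at "jiffmijfmj", prune upward until reaching a node still needed by another word.
The suffix "iffmijfmj" (9 nodes) is used only by "jiffmijfmj"; the node for "j" still has the child "j", so pruning stops there.
Nodes removed: 9

9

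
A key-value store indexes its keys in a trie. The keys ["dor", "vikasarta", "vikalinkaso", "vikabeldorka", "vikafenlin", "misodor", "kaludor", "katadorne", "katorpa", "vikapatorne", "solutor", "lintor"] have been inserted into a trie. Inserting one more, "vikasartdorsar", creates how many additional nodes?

"vikasart" is already a path in the trie; the remaining "dorsar" must be added.
So 14 − 8 = 6 new nodes.

6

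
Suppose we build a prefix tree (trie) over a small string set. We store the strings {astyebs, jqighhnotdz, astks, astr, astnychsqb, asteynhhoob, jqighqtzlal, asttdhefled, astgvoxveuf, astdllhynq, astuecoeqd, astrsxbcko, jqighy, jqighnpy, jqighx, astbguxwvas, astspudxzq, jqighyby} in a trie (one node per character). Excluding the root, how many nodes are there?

100

Count nodes per top-level branch (shared prefixes stored once):
  'a'-branch (astbguxwvas, astdllhynq, asteynhhoob, astgvoxveuf, astks, astnychsqb, astr, astrsxbcko, astspudxzq, asttdhefled, astuecoeqd, astyebs): 76 nodes
  'j'-branch (jqighhnotdz, jqighnpy, jqighqtzlal, jqighx, jqighy, jqighyby): 24 nodes
Sum: 100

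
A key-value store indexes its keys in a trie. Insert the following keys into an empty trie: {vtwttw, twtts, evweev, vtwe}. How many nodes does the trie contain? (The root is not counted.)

Count nodes per top-level branch (shared prefixes stored once):
  'e'-branch (evweev): 6 nodes
  't'-branch (twtts): 5 nodes
  'v'-branch (vtwe, vtwttw): 7 nodes
Sum: 18

18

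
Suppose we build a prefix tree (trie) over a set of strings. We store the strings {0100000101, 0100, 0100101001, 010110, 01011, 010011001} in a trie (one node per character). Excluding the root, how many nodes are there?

Count nodes per top-level branch (shared prefixes stored once):
  '0'-branch (0100, 0100000101, 0100101001, 010011001, 01011, 010110): 23 nodes
Sum: 23

23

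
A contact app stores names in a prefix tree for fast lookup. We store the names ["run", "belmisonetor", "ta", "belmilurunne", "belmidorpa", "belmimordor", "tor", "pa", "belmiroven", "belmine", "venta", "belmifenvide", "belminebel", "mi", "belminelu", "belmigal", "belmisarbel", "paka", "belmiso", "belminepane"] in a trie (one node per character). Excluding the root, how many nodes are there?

79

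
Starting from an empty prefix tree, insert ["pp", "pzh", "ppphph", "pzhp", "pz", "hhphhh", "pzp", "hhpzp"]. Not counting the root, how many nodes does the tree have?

18

Trie structure (* marks end of a word):
(root)
├─ h
│  └─ h
│     └─ p
│        ├─ h
│        │  └─ h
│        │     └─ h *
│        └─ z
│           └─ p *
└─ p
   ├─ p *
   │  └─ p
   │     └─ h
   │        └─ p
   │           └─ h *
   └─ z *
      ├─ h *
      │  └─ p *
      └─ p *
Counting every labelled node above: 18.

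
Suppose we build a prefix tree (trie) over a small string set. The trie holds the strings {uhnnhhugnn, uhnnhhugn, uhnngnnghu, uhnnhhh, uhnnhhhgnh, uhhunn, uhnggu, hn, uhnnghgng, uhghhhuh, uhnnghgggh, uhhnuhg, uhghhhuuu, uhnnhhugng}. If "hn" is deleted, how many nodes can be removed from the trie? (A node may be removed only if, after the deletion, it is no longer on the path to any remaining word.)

Walk "hn" from the leaf back toward the root, removing each node that no remaining word uses.
No other word shares any prefix with "hn", so all 2 of its nodes go.
Nodes removed: 2

2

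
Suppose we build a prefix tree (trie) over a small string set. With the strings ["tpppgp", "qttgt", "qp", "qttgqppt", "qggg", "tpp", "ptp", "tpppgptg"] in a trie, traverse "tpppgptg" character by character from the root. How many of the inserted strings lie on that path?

3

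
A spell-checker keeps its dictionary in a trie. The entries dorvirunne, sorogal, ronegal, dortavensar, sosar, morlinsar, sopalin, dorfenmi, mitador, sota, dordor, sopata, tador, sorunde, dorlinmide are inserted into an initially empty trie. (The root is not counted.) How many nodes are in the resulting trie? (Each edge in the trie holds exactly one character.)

83

Insert word by word; a character creates a node only if that edge doesn't already exist:
  "dorvirunne" → 10 new (d, o, r, v, i, r, u, n, n, e)
  "sorogal" → 7 new (s, o, r, o, g, a, l)
  "ronegal" → 7 new (r, o, n, e, g, a, l)
  "dortavensar" → prefix "dor" already present; 8 new (t, a, v, e, n, s, a, r)
  "sosar" → prefix "so" already present; 3 new (s, a, r)
  "morlinsar" → 9 new (m, o, r, l, i, n, s, a, r)
  "sopalin" → prefix "so" already present; 5 new (p, a, l, i, n)
  "dorfenmi" → prefix "dor" already present; 5 new (f, e, n, m, i)
  "mitador" → prefix "m" already present; 6 new (i, t, a, d, o, r)
  "sota" → prefix "so" already present; 2 new (t, a)
  "dordor" → prefix "dor" already present; 3 new (d, o, r)
  "sopata" → prefix "sopa" already present; 2 new (t, a)
  "tador" → 5 new (t, a, d, o, r)
  "sorunde" → prefix "sor" already present; 4 new (u, n, d, e)
  "dorlinmide" → prefix "dor" already present; 7 new (l, i, n, m, i, d, e)
Total nodes = 10 + 7 + 7 + 8 + 3 + 9 + 5 + 5 + 6 + 2 + 3 + 2 + 5 + 4 + 7 = 83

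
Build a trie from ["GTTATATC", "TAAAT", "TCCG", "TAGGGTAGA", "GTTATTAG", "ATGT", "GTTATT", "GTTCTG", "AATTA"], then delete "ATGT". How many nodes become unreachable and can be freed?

Walk "ATGT" from the leaf back toward the root, removing each node that no remaining word uses.
The suffix "TGT" (3 nodes) is used only by "ATGT"; the node for "A" still has the child "A", so pruning stops there.
Nodes removed: 3

3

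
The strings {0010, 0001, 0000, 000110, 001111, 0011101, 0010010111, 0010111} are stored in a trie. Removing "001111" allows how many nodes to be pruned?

A node on "001111"'s path can go only if nothing else ends at it or branches off below it.
The suffix "1" (1 node) is used only by "001111"; the node for "00111" still has the child "0", so pruning stops there.
Nodes removed: 1

1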